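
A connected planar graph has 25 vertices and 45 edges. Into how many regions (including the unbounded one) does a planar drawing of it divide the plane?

22

Euler's formula for a connected plane graph: V − E + F = 2, so F = 2 − 25 + 45 = 22.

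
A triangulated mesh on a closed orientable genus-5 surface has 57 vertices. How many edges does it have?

χ = 2 − 2·5 = -8, and every face is a triangle so 3F = 2E.
V − E + F = -8 with E = 3F/2 gives 57 − (3/2 − 1)·F = -8, so F = 130 and E = 195.

195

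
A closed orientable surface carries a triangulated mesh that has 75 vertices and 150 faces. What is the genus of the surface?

1

Every face is a triangle, so 2E = 3·150 = 450, giving E = 225.
χ = V − E + F = 75 − 225 + 150 = 0.
For a closed orientable surface χ = 2 − 2g, so g = (2 − (0))/2 = 1.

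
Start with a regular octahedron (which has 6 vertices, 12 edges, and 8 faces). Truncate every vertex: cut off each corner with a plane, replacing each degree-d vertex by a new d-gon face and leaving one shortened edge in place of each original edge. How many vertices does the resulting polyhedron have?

Truncation replaces each original edge-end by a new vertex, so V′ = 2E = 24.
Each original edge survives, and each old vertex of degree d contributes d new edges; summing degrees gives Σd = 2E, so E′ = E + 2E = 3E = 36.
Each original face survives and each original vertex becomes one new face: F′ = F + V = 14.

24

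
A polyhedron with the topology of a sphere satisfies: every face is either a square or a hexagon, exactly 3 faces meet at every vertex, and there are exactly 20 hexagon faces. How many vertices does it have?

Let x be the number of squares; then F = 20 + x.
Edge–face incidences: 2E = 6·20 + 4·x = 120 + 4x.
Every vertex has degree 3, so 3V = 2E.
Euler: V − E + F = 2 ⇒ (2E)/3 − E + (20 + x) = 2.
Multiply by 6: 2·(2E) − 3·(2E) + 6·(20 + x) = 12, i.e. 120 + 6x − (120 + 4x) = 12.
Collecting terms: 2x = 12, so x = 6.
Then 2E = 120 + 4·6 = 144, so E = 72, V = 2E/3 = 48, F = 20 + 6 = 26.

48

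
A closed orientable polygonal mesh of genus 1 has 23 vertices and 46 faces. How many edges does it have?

69

For a closed orientable surface of genus 1, χ = 2 − 2·1 = 0.
E = V + F − (0) = 23 + 46 − (0) = 69.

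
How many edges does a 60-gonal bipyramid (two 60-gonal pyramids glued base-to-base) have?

180

A bipyramid over an n-gon has 2n triangular faces and n + 2 vertices: V = 60 + 2 = 62, E = 3·60 = 180, F = 2·60 = 120.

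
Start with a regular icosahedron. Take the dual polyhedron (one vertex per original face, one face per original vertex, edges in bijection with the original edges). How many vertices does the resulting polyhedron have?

20

The base solid has V = 12, E = 30, F = 20.
The dual swaps V and F and preserves E: V′ = F = 20, E′ = E = 30, F′ = V = 12.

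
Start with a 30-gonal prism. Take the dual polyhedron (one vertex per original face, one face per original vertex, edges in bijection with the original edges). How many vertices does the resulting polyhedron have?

32

The base solid has V = 60, E = 90, F = 32.
The dual swaps V and F and preserves E: V′ = F = 32, E′ = E = 90, F′ = V = 60.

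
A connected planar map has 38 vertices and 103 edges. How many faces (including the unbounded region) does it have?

67

Euler's formula for a connected plane graph: V − E + F = 2, so F = 2 − 38 + 103 = 67.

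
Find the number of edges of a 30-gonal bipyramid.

A bipyramid over an n-gon has 2n triangular faces and n + 2 vertices: V = 30 + 2 = 32, E = 3·30 = 90, F = 2·30 = 60.

90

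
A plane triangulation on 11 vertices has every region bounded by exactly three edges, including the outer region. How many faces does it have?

18

In a plane triangulation 3F = 2E and V − E + F = 2, so F = 2V − 4 = 2·11 − 4 = 18.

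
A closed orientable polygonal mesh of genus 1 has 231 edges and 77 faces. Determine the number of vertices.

154

For a closed orientable surface of genus 1, χ = 2 − 2·1 = 0.
V = 0 + E − F = 0 + 231 − 77 = 154.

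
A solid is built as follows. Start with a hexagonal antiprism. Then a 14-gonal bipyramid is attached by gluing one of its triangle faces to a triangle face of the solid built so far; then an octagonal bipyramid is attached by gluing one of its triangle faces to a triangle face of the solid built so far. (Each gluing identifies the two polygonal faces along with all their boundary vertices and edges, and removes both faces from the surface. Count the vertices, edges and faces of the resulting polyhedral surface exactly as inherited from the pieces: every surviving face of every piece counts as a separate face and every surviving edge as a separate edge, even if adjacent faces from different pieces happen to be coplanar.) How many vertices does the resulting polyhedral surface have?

A hexagonal antiprism: V=12, E=24, F=14.
Attach a 14-gonal bipyramid (V=16, E=42, F=28) along a 3-gon: merge 3 vertices and 3 edges, delete both glued faces → V=25, E=63, F=40.
Attach an octagonal bipyramid (V=10, E=24, F=16) along a 3-gon: merge 3 vertices and 3 edges, delete both glued faces → V=32, E=84, F=54.
Check: V − E + F = 32 − 84 + 54 = 2.

32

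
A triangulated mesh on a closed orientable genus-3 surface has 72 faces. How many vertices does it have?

χ = 2 − 2·3 = -4, and every face is a triangle so 3F = 2E.
E = 3·72/2 = 108. Then V = -4 + E − F = -4 + 108 − 72 = 32.

32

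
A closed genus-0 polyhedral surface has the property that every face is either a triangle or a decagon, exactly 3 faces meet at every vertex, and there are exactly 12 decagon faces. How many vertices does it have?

60

Let x be the number of triangles; then F = 12 + x.
Edge–face incidences: 2E = 10·12 + 3·x = 120 + 3x.
Every vertex has degree 3, so 3V = 2E.
Euler: V − E + F = 2 ⇒ (2E)/3 − E + (12 + x) = 2.
Multiply by 6: 2·(2E) − 3·(2E) + 6·(12 + x) = 12, i.e. 72 + 6x − (120 + 3x) = 12.
Collecting terms: 3x − 48 = 12, so 3x = 60, so x = 20.
Then 2E = 120 + 3·20 = 180, so E = 90, V = 2E/3 = 60, F = 12 + 20 = 32.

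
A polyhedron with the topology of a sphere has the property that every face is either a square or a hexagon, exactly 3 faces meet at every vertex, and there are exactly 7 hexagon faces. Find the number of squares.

6

Let x be the number of squares; then F = 7 + x.
Edge–face incidences: 2E = 6·7 + 4·x = 42 + 4x.
Every vertex has degree 3, so 3V = 2E.
Euler: V − E + F = 2 ⇒ (2E)/3 − E + (7 + x) = 2.
Multiply by 6: 2·(2E) − 3·(2E) + 6·(7 + x) = 12, i.e. 42 + 6x − (42 + 4x) = 12.
Collecting terms: 2x = 12, so x = 6.
Then 2E = 42 + 4·6 = 66, so E = 33, V = 2E/3 = 22, F = 7 + 6 = 13.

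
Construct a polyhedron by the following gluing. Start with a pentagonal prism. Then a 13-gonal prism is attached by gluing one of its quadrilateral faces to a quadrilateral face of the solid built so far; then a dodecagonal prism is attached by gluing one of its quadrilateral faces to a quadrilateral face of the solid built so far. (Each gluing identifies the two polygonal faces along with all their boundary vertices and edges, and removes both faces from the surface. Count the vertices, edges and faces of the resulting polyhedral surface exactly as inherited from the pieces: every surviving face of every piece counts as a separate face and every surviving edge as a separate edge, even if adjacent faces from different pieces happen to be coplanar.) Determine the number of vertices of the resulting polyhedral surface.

52

A pentagonal prism: V=10, E=15, F=7.
Attach a 13-gonal prism (V=26, E=39, F=15) along a 4-gon: merge 4 vertices and 4 edges, delete both glued faces → V=32, E=50, F=20.
Attach a dodecagonal prism (V=24, E=36, F=14) along a 4-gon: merge 4 vertices and 4 edges, delete both glued faces → V=52, E=82, F=32.
Check: V − E + F = 52 − 82 + 32 = 2.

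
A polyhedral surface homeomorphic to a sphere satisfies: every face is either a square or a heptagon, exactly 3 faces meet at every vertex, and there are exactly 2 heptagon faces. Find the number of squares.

Let x be the number of squares; then F = 2 + x.
Edge–face incidences: 2E = 7·2 + 4·x = 14 + 4x.
Every vertex has degree 3, so 3V = 2E.
Euler: V − E + F = 2 ⇒ (2E)/3 − E + (2 + x) = 2.
Multiply by 6: 2·(2E) − 3·(2E) + 6·(2 + x) = 12, i.e. 12 + 6x − (14 + 4x) = 12.
Collecting terms: 2x − 2 = 12, so 2x = 14, so x = 7.
Then 2E = 14 + 4·7 = 42, so E = 21, V = 2E/3 = 14, F = 2 + 7 = 9.

7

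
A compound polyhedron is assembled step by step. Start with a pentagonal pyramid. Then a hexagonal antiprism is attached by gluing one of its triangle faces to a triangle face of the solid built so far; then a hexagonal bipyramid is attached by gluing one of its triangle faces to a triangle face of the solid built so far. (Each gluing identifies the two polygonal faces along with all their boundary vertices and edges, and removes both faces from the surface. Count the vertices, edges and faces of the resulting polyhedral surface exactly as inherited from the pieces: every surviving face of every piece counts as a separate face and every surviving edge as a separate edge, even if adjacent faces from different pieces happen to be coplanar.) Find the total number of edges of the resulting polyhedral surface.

46

A pentagonal pyramid: V=6, E=10, F=6.
Attach a hexagonal antiprism (V=12, E=24, F=14) along a 3-gon: merge 3 vertices and 3 edges, delete both glued faces → V=15, E=31, F=18.
Attach a hexagonal bipyramid (V=8, E=18, F=12) along a 3-gon: merge 3 vertices and 3 edges, delete both glued faces → V=20, E=46, F=28.
Check: V − E + F = 20 − 46 + 28 = 2.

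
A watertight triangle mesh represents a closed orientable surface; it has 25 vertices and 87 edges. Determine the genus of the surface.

3

Every face is a triangle and each edge borders two faces, so 3F = 2·87, giving F = 58.
χ = V − E + F = 25 − 87 + 58 = -4.
For a closed orientable surface χ = 2 − 2g, so g = (2 − (-4))/2 = 3.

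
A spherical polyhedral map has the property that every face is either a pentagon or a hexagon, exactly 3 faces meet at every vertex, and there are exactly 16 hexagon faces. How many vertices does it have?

Let x be the number of pentagons; then F = 16 + x.
Edge–face incidences: 2E = 6·16 + 5·x = 96 + 5x.
Every vertex has degree 3, so 3V = 2E.
Euler: V − E + F = 2 ⇒ (2E)/3 − E + (16 + x) = 2.
Multiply by 6: 2·(2E) − 3·(2E) + 6·(16 + x) = 12, i.e. 96 + 6x − (96 + 5x) = 12.
Collecting terms: x = 12.
Then 2E = 96 + 5·12 = 156, so E = 78, V = 2E/3 = 52, F = 16 + 12 = 28.

52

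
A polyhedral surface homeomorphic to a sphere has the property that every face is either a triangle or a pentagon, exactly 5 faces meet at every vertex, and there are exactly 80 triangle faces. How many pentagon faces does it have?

12

Let x be the number of pentagons; then F = 80 + x.
Edge–face incidences: 2E = 3·80 + 5·x = 240 + 5x.
Every vertex has degree 5, so 5V = 2E.
Euler: V − E + F = 2 ⇒ (2E)/5 − E + (80 + x) = 2.
Multiply by 10: 2·(2E) − 5·(2E) + 10·(80 + x) = 20, i.e. 800 + 10x − 3·(240 + 5x) = 20.
Collecting terms: −5x + 80 = 20, so −5x = −60, so x = 12.
Then 2E = 240 + 5·12 = 300, so E = 150, V = 2E/5 = 60, F = 80 + 12 = 92.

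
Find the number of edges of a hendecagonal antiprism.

An antiprism on an n-gon has two n-gon caps and 2n triangles: V = 2·11 = 22, E = 4·11 = 44, F = 2·11 + 2 = 24.

44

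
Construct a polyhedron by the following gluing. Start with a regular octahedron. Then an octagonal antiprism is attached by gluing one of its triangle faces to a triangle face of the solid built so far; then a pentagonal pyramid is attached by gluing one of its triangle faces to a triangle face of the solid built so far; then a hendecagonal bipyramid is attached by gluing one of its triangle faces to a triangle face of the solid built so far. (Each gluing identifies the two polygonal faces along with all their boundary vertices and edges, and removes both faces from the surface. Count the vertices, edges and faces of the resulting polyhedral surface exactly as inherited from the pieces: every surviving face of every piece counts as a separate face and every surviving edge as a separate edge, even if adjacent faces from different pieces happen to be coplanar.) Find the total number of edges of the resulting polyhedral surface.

A regular octahedron: V=6, E=12, F=8.
Attach an octagonal antiprism (V=16, E=32, F=18) along a 3-gon: merge 3 vertices and 3 edges, delete both glued faces → V=19, E=41, F=24.
Attach a pentagonal pyramid (V=6, E=10, F=6) along a 3-gon: merge 3 vertices and 3 edges, delete both glued faces → V=22, E=48, F=28.
Attach a hendecagonal bipyramid (V=13, E=33, F=22) along a 3-gon: merge 3 vertices and 3 edges, delete both glued faces → V=32, E=78, F=48.
Check: V − E + F = 32 − 78 + 48 = 2.

78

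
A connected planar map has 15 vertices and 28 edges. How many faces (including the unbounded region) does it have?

15

Euler's formula for a connected plane graph: V − E + F = 2, so F = 2 − 15 + 28 = 15.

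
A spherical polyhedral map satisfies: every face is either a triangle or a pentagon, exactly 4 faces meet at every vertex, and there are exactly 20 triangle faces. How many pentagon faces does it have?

Let x be the number of pentagons; then F = 20 + x.
Edge–face incidences: 2E = 3·20 + 5·x = 60 + 5x.
Every vertex has degree 4, so 4V = 2E.
Euler: V − E + F = 2 ⇒ (2E)/4 − E + (20 + x) = 2.
Multiply by 8: 2·(2E) − 4·(2E) + 8·(20 + x) = 16, i.e. 160 + 8x − 2·(60 + 5x) = 16.
Collecting terms: −2x + 40 = 16, so −2x = −24, so x = 12.
Then 2E = 60 + 5·12 = 120, so E = 60, V = 2E/4 = 30, F = 20 + 12 = 32.

12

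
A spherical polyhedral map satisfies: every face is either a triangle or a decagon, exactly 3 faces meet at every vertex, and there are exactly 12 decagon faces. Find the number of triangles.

Let x be the number of triangles; then F = 12 + x.
Edge–face incidences: 2E = 10·12 + 3·x = 120 + 3x.
Every vertex has degree 3, so 3V = 2E.
Euler: V − E + F = 2 ⇒ (2E)/3 − E + (12 + x) = 2.
Multiply by 6: 2·(2E) − 3·(2E) + 6·(12 + x) = 12, i.e. 72 + 6x − (120 + 3x) = 12.
Collecting terms: 3x − 48 = 12, so 3x = 60, so x = 20.
Then 2E = 120 + 3·20 = 180, so E = 90, V = 2E/3 = 60, F = 12 + 20 = 32.

20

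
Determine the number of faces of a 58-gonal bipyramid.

116

A bipyramid over an n-gon has 2n triangular faces and n + 2 vertices: V = 58 + 2 = 60, E = 3·58 = 174, F = 2·58 = 116.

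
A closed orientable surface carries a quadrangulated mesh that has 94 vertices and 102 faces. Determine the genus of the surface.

Every face is a square, so 2E = 4·102 = 408, giving E = 204.
χ = V − E + F = 94 − 204 + 102 = -8.
For a closed orientable surface χ = 2 − 2g, so g = (2 − (-8))/2 = 5.

5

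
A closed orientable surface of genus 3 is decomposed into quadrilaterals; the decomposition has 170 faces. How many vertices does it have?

χ = 2 − 2·3 = -4, and every face is a square so 4F = 2E.
E = 4·170/2 = 340. Then V = -4 + E − F = -4 + 340 − 170 = 166.

166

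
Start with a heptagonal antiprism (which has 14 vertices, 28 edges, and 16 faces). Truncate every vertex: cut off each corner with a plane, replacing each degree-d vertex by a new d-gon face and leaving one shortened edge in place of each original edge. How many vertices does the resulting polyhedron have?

56

Truncation replaces each original edge-end by a new vertex, so V′ = 2E = 56.
Each original edge survives, and each old vertex of degree d contributes d new edges; summing degrees gives Σd = 2E, so E′ = E + 2E = 3E = 84.
Each original face survives and each original vertex becomes one new face: F′ = F + V = 30.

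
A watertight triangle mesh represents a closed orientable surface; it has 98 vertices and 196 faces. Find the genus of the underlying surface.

Every face is a triangle, so 2E = 3·196 = 588, giving E = 294.
χ = V − E + F = 98 − 294 + 196 = 0.
For a closed orientable surface χ = 2 − 2g, so g = (2 − (0))/2 = 1.

1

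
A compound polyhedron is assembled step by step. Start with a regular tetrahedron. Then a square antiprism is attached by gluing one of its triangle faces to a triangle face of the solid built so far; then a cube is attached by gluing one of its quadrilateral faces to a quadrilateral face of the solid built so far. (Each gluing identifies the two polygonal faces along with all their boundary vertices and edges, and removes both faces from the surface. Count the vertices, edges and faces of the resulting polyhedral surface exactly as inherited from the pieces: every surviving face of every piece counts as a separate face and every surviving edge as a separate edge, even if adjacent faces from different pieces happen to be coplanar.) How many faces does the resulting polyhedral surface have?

A regular tetrahedron: V=4, E=6, F=4.
Attach a square antiprism (V=8, E=16, F=10) along a 3-gon: merge 3 vertices and 3 edges, delete both glued faces → V=9, E=19, F=12.
Attach a cube (V=8, E=12, F=6) along a 4-gon: merge 4 vertices and 4 edges, delete both glued faces → V=13, E=27, F=16.
Check: V − E + F = 13 − 27 + 16 = 2.

16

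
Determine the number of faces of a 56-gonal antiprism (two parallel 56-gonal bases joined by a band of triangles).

An antiprism on an n-gon has two n-gon caps and 2n triangles: V = 2·56 = 112, E = 4·56 = 224, F = 2·56 + 2 = 114.

114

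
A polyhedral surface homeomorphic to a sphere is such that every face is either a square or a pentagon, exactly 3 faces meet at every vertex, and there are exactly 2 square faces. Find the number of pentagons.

Let x be the number of pentagons; then F = 2 + x.
Edge–face incidences: 2E = 4·2 + 5·x = 8 + 5x.
Every vertex has degree 3, so 3V = 2E.
Euler: V − E + F = 2 ⇒ (2E)/3 − E + (2 + x) = 2.
Multiply by 6: 2·(2E) − 3·(2E) + 6·(2 + x) = 12, i.e. 12 + 6x − (8 + 5x) = 12.
Collecting terms: x + 4 = 12, so x = 8.
Then 2E = 8 + 5·8 = 48, so E = 24, V = 2E/3 = 16, F = 2 + 8 = 10.

8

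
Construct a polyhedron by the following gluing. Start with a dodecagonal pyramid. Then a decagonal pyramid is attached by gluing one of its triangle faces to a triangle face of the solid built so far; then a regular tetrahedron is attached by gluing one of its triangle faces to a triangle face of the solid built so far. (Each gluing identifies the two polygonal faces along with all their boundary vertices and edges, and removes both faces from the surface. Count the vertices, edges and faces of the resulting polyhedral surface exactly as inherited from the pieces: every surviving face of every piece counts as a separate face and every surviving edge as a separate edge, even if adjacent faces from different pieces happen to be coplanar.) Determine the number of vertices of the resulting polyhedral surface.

A dodecagonal pyramid: V=13, E=24, F=13.
Attach a decagonal pyramid (V=11, E=20, F=11) along a 3-gon: merge 3 vertices and 3 edges, delete both glued faces → V=21, E=41, F=22.
Attach a regular tetrahedron (V=4, E=6, F=4) along a 3-gon: merge 3 vertices and 3 edges, delete both glued faces → V=22, E=44, F=24.
Check: V − E + F = 22 − 44 + 24 = 2.

22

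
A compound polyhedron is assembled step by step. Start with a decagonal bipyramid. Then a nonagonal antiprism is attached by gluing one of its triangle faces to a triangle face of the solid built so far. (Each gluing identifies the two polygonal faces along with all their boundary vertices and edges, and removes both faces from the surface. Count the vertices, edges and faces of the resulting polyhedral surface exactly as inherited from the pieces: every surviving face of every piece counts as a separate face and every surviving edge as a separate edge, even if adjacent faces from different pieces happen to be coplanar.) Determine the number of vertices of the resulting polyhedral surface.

27

A decagonal bipyramid: V=12, E=30, F=20.
Attach a nonagonal antiprism (V=18, E=36, F=20) along a 3-gon: merge 3 vertices and 3 edges, delete both glued faces → V=27, E=63, F=38.
Check: V − E + F = 27 − 63 + 38 = 2.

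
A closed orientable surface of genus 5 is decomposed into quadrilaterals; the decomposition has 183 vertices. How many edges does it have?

χ = 2 − 2·5 = -8, and every face is a square so 4F = 2E.
V − E + F = -8 with E = 4F/2 gives 183 − (4/2 − 1)·F = -8, so F = 191 and E = 382.

382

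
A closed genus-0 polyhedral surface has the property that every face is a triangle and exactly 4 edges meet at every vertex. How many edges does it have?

12

Each face has 3 edges and each edge borders two faces, so 2E = 3F.
Each vertex has degree 4, so 4V = 2E and hence V = 3F/4.
Euler: V − E + F = 2 ⇒ (3F/4) − (3F/2) + F = 2.
Multiply by 8: (6 − 12 + 8)F = 16, i.e. 2F = 16.
So F = 8, E = 3·8/2 = 12, V = 3·8/4 = 6.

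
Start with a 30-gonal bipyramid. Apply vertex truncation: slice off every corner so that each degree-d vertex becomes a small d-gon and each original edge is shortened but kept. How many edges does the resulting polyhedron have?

The base solid has V = 32, E = 90, F = 60.
Truncation replaces each original edge-end by a new vertex, so V′ = 2E = 180.
Each original edge survives, and each old vertex of degree d contributes d new edges; summing degrees gives Σd = 2E, so E′ = E + 2E = 3E = 270.
Each original face survives and each original vertex becomes one new face: F′ = F + V = 92.

270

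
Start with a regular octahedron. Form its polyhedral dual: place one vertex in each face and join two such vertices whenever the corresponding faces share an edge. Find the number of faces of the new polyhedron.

6

The base solid has V = 6, E = 12, F = 8.
The dual swaps V and F and preserves E: V′ = F = 8, E′ = E = 12, F′ = V = 6.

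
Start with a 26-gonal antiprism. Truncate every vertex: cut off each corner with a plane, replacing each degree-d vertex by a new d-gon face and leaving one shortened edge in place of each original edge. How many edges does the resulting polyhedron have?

312

The base solid has V = 52, E = 104, F = 54.
Truncation replaces each original edge-end by a new vertex, so V′ = 2E = 208.
Each original edge survives, and each old vertex of degree d contributes d new edges; summing degrees gives Σd = 2E, so E′ = E + 2E = 3E = 312.
Each original face survives and each original vertex becomes one new face: F′ = F + V = 106.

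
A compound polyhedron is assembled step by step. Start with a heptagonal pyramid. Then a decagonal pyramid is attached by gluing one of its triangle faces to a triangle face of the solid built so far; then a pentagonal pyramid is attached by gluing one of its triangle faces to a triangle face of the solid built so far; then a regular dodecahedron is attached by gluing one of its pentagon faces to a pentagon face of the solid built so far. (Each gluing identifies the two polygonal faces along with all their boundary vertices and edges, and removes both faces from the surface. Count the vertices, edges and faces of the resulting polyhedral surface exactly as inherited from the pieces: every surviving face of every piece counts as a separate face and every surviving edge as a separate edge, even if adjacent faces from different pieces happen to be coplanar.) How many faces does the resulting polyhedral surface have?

31

A heptagonal pyramid: V=8, E=14, F=8.
Attach a decagonal pyramid (V=11, E=20, F=11) along a 3-gon: merge 3 vertices and 3 edges, delete both glued faces → V=16, E=31, F=17.
Attach a pentagonal pyramid (V=6, E=10, F=6) along a 3-gon: merge 3 vertices and 3 edges, delete both glued faces → V=19, E=38, F=21.
Attach a regular dodecahedron (V=20, E=30, F=12) along a 5-gon: merge 5 vertices and 5 edges, delete both glued faces → V=34, E=63, F=31.
Check: V − E + F = 34 − 63 + 31 = 2.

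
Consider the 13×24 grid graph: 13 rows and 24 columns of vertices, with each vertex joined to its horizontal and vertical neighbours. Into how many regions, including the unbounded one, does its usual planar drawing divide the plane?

277

The grid has V = 13·24 = 312 vertices and E = 13·23 + 24·12 = 587 edges.
F = 2 − V + E = 2 − 312 + 587 = 277.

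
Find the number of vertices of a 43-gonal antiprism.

86

An antiprism on an n-gon has two n-gon caps and 2n triangles: V = 2·43 = 86, E = 4·43 = 172, F = 2·43 + 2 = 88.
Check: V − E + F = 86 − 172 + 88 = 2.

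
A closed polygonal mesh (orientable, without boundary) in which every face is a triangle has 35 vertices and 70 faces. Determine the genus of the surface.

1

Every face is a triangle, so 2E = 3·70 = 210, giving E = 105.
χ = V − E + F = 35 − 105 + 70 = 0.
For a closed orientable surface χ = 2 − 2g, so g = (2 − (0))/2 = 1.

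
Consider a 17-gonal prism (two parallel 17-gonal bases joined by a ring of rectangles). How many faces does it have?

A prism on an n-gon has two n-gon bases and n rectangular sides: V = 2·17 = 34, E = 3·17 = 51, F = 17 + 2 = 19.

19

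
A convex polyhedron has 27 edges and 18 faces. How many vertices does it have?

11

Here V − E + F = 2.
V = 2 + E − F = 2 + 27 − 18 = 11.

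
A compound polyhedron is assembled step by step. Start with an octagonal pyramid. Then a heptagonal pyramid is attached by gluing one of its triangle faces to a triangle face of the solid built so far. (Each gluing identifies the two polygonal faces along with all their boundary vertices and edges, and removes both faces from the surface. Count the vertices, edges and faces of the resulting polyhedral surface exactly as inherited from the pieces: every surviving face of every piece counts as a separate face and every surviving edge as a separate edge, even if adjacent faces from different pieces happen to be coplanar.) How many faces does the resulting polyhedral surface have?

15

An octagonal pyramid: V=9, E=16, F=9.
Attach a heptagonal pyramid (V=8, E=14, F=8) along a 3-gon: merge 3 vertices and 3 edges, delete both glued faces → V=14, E=27, F=15.
Check: V − E + F = 14 − 27 + 15 = 2.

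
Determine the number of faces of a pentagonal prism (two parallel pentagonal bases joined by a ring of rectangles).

A prism on an n-gon has two n-gon bases and n rectangular sides: V = 2·5 = 10, E = 3·5 = 15, F = 5 + 2 = 7.

7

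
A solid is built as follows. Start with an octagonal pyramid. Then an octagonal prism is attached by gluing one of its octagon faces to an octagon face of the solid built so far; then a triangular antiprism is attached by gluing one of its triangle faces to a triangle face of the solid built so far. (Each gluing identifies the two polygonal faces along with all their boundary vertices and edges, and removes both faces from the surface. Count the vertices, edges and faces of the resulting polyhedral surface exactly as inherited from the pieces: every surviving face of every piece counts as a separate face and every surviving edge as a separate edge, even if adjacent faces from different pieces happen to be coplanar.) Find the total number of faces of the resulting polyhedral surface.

23

An octagonal pyramid: V=9, E=16, F=9.
Attach an octagonal prism (V=16, E=24, F=10) along an 8-gon: merge 8 vertices and 8 edges, delete both glued faces → V=17, E=32, F=17.
Attach a triangular antiprism (V=6, E=12, F=8) along a 3-gon: merge 3 vertices and 3 edges, delete both glued faces → V=20, E=41, F=23.
Check: V − E + F = 20 − 41 + 23 = 2.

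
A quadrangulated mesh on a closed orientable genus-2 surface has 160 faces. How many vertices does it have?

χ = 2 − 2·2 = -2, and every face is a square so 4F = 2E.
E = 4·160/2 = 320. Then V = -2 + E − F = -2 + 320 − 160 = 158.

158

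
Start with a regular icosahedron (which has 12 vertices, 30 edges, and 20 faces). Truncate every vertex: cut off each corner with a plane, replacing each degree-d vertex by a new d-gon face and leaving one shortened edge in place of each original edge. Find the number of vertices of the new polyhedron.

Truncation replaces each original edge-end by a new vertex, so V′ = 2E = 60.
Each original edge survives, and each old vertex of degree d contributes d new edges; summing degrees gives Σd = 2E, so E′ = E + 2E = 3E = 90.
Each original face survives and each original vertex becomes one new face: F′ = F + V = 32.

60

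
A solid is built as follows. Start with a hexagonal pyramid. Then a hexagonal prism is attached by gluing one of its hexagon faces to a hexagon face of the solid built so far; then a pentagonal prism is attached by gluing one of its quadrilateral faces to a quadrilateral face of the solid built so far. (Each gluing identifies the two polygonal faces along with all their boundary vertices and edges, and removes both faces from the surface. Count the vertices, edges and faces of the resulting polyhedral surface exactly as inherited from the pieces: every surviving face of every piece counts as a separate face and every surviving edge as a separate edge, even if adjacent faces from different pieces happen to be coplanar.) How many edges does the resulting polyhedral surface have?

35

A hexagonal pyramid: V=7, E=12, F=7.
Attach a hexagonal prism (V=12, E=18, F=8) along a 6-gon: merge 6 vertices and 6 edges, delete both glued faces → V=13, E=24, F=13.
Attach a pentagonal prism (V=10, E=15, F=7) along a 4-gon: merge 4 vertices and 4 edges, delete both glued faces → V=19, E=35, F=18.
Check: V − E + F = 19 − 35 + 18 = 2.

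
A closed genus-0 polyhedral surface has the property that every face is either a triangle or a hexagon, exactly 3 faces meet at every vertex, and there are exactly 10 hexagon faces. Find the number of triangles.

Let x be the number of triangles; then F = 10 + x.
Edge–face incidences: 2E = 6·10 + 3·x = 60 + 3x.
Every vertex has degree 3, so 3V = 2E.
Euler: V − E + F = 2 ⇒ (2E)/3 − E + (10 + x) = 2.
Multiply by 6: 2·(2E) − 3·(2E) + 6·(10 + x) = 12, i.e. 60 + 6x − (60 + 3x) = 12.
Collecting terms: 3x = 12, so x = 4.
Then 2E = 60 + 3·4 = 72, so E = 36, V = 2E/3 = 24, F = 10 + 4 = 14.

4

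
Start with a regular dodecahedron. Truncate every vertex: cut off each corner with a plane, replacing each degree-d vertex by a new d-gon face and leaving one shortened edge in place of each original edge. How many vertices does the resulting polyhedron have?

The base solid has V = 20, E = 30, F = 12.
Truncation replaces each original edge-end by a new vertex, so V′ = 2E = 60.
Each original edge survives, and each old vertex of degree d contributes d new edges; summing degrees gives Σd = 2E, so E′ = E + 2E = 3E = 90.
Each original face survives and each original vertex becomes one new face: F′ = F + V = 32.

60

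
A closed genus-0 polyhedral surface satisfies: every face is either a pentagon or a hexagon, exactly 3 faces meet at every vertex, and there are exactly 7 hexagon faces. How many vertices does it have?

34

Let x be the number of pentagons; then F = 7 + x.
Edge–face incidences: 2E = 6·7 + 5·x = 42 + 5x.
Every vertex has degree 3, so 3V = 2E.
Euler: V − E + F = 2 ⇒ (2E)/3 − E + (7 + x) = 2.
Multiply by 6: 2·(2E) − 3·(2E) + 6·(7 + x) = 12, i.e. 42 + 6x − (42 + 5x) = 12.
Collecting terms: x = 12.
Then 2E = 42 + 5·12 = 102, so E = 51, V = 2E/3 = 34, F = 7 + 12 = 19.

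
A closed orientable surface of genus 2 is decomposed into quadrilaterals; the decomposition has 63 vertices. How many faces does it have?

65

χ = 2 − 2·2 = -2, and every face is a square so 4F = 2E.
V − E + F = -2 with E = 4F/2 gives 63 − (4/2 − 1)·F = -2, so F = 65 and E = 130.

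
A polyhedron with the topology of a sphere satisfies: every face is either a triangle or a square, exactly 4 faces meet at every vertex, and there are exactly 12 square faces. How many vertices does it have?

Let x be the number of triangles; then F = 12 + x.
Edge–face incidences: 2E = 4·12 + 3·x = 48 + 3x.
Every vertex has degree 4, so 4V = 2E.
Euler: V − E + F = 2 ⇒ (2E)/4 − E + (12 + x) = 2.
Multiply by 8: 2·(2E) − 4·(2E) + 8·(12 + x) = 16, i.e. 96 + 8x − 2·(48 + 3x) = 16.
Collecting terms: 2x = 16, so x = 8.
Then 2E = 48 + 3·8 = 72, so E = 36, V = 2E/4 = 18, F = 12 + 8 = 20.

18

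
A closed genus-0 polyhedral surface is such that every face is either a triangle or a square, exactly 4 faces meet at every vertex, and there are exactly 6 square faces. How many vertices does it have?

Let x be the number of triangles; then F = 6 + x.
Edge–face incidences: 2E = 4·6 + 3·x = 24 + 3x.
Every vertex has degree 4, so 4V = 2E.
Euler: V − E + F = 2 ⇒ (2E)/4 − E + (6 + x) = 2.
Multiply by 8: 2·(2E) − 4·(2E) + 8·(6 + x) = 16, i.e. 48 + 8x − 2·(24 + 3x) = 16.
Collecting terms: 2x = 16, so x = 8.
Then 2E = 24 + 3·8 = 48, so E = 24, V = 2E/4 = 12, F = 6 + 8 = 14.

12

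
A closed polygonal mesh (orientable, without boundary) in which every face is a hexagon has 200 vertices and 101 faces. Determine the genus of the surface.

Every face is a hexagon, so 2E = 6·101 = 606, giving E = 303.
χ = V − E + F = 200 − 303 + 101 = -2.
For a closed orientable surface χ = 2 − 2g, so g = (2 − (-2))/2 = 2.

2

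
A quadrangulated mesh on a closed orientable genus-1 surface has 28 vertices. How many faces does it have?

χ = 2 − 2·1 = 0, and every face is a square so 4F = 2E.
V − E + F = 0 with E = 4F/2 gives 28 − (4/2 − 1)·F = 0, so F = 28 and E = 56.

28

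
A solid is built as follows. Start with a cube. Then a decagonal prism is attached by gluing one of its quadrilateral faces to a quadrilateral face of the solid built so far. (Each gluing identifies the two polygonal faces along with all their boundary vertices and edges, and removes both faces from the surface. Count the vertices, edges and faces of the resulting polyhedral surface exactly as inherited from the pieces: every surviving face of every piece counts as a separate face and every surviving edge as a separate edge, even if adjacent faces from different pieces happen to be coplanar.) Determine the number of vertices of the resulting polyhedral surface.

A cube: V=8, E=12, F=6.
Attach a decagonal prism (V=20, E=30, F=12) along a 4-gon: merge 4 vertices and 4 edges, delete both glued faces → V=24, E=38, F=16.
Check: V − E + F = 24 − 38 + 16 = 2.

24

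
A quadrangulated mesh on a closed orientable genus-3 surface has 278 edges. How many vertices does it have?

χ = 2 − 2·3 = -4, and every face is a square so 4F = 2E.
F = 2E/4 = 139. Then V = -4 + E − F = -4 + 278 − 139 = 135.

135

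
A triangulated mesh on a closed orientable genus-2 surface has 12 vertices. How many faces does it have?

χ = 2 − 2·2 = -2, and every face is a triangle so 3F = 2E.
V − E + F = -2 with E = 3F/2 gives 12 − (3/2 − 1)·F = -2, so F = 28 and E = 42.

28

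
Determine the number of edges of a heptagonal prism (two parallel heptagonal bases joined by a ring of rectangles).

A prism on an n-gon has two n-gon bases and n rectangular sides: V = 2·7 = 14, E = 3·7 = 21, F = 7 + 2 = 9.

21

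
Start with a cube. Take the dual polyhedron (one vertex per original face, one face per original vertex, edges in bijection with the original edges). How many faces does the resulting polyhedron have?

The base solid has V = 8, E = 12, F = 6.
The dual swaps V and F and preserves E: V′ = F = 6, E′ = E = 12, F′ = V = 8.

8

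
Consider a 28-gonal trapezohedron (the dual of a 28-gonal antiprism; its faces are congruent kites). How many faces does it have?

The n-trapezohedron (dual of the n-antiprism) has V = 2·28 + 2 = 58, E = 4·28 = 112, F = 2·28 = 56.

56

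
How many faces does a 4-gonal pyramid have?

5

A pyramid on an n-gon base has one n-gon and n triangles: V = 4 + 1 = 5, E = 2·4 = 8, F = 4 + 1 = 5.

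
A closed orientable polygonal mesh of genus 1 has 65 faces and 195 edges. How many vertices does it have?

130

For a closed orientable surface of genus 1, χ = 2 − 2·1 = 0.
V = 0 + E − F = 0 + 195 − 65 = 130.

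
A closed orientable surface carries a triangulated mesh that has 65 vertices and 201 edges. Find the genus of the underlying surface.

2

Every face is a triangle and each edge borders two faces, so 3F = 2·201, giving F = 134.
χ = V − E + F = 65 − 201 + 134 = -2.
For a closed orientable surface χ = 2 − 2g, so g = (2 − (-2))/2 = 2.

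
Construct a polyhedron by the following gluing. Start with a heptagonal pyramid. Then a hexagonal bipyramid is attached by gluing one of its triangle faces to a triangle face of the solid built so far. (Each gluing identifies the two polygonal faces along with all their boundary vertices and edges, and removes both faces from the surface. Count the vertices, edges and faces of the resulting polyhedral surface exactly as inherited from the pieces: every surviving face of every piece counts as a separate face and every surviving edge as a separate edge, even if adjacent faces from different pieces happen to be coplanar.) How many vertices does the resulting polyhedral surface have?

A heptagonal pyramid: V=8, E=14, F=8.
Attach a hexagonal bipyramid (V=8, E=18, F=12) along a 3-gon: merge 3 vertices and 3 edges, delete both glued faces → V=13, E=29, F=18.
Check: V − E + F = 13 − 29 + 18 = 2.

13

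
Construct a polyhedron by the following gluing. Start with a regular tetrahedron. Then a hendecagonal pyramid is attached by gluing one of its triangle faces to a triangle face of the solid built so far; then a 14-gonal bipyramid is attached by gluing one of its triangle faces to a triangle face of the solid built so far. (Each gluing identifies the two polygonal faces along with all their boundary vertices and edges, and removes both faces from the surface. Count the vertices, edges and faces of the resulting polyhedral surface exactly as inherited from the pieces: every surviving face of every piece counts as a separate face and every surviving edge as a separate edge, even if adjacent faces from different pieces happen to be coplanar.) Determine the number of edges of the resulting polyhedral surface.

64

A regular tetrahedron: V=4, E=6, F=4.
Attach a hendecagonal pyramid (V=12, E=22, F=12) along a 3-gon: merge 3 vertices and 3 edges, delete both glued faces → V=13, E=25, F=14.
Attach a 14-gonal bipyramid (V=16, E=42, F=28) along a 3-gon: merge 3 vertices and 3 edges, delete both glued faces → V=26, E=64, F=40.
Check: V − E + F = 26 − 64 + 40 = 2.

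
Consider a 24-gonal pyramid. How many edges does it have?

A pyramid on an n-gon base has one n-gon and n triangles: V = 24 + 1 = 25, E = 2·24 = 48, F = 24 + 1 = 25.

48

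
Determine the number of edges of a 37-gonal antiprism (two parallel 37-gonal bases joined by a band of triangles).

An antiprism on an n-gon has two n-gon caps and 2n triangles: V = 2·37 = 74, E = 4·37 = 148, F = 2·37 + 2 = 76.
Check: V − E + F = 74 − 148 + 76 = 2.

148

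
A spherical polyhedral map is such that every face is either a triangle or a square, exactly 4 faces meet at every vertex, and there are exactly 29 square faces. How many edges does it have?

70

Let x be the number of triangles; then F = 29 + x.
Edge–face incidences: 2E = 4·29 + 3·x = 116 + 3x.
Every vertex has degree 4, so 4V = 2E.
Euler: V − E + F = 2 ⇒ (2E)/4 − E + (29 + x) = 2.
Multiply by 8: 2·(2E) − 4·(2E) + 8·(29 + x) = 16, i.e. 232 + 8x − 2·(116 + 3x) = 16.
Collecting terms: 2x = 16, so x = 8.
Then 2E = 116 + 3·8 = 140, so E = 70, V = 2E/4 = 35, F = 29 + 8 = 37.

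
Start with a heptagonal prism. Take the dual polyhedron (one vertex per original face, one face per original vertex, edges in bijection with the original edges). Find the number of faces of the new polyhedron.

14

The base solid has V = 14, E = 21, F = 9.
The dual swaps V and F and preserves E: V′ = F = 9, E′ = E = 21, F′ = V = 14.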